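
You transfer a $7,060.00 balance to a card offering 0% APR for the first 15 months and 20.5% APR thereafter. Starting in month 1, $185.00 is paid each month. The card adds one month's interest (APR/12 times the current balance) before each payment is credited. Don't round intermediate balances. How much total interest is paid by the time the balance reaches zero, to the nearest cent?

$1,216.06

Promo months 1–15 at r₀ = 0%/12 = 0; months 16+ at r₁ = 20.5%/12 = 0.0170833.
After month 15 (no interest yet): B = $7,060.00 − 15·$185.00 = $4,285.00.
Then at r₁ with $185.00/mo: n₂ = −ln(1 − r₁·B/P)/ln(1+r₁) ≈ 29.73 → 30 more payments.
Total paid = 44·$185.00 + $136.06 = $8,276.06; interest = $8,276.06 − $7,060.00 = $1,216.06.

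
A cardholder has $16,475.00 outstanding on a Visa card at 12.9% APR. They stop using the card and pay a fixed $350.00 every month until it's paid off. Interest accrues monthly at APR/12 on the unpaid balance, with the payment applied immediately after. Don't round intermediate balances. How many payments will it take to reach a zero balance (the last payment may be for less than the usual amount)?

Monthly rate r = 12.9%/12 = 1.075% = 0.01075.
Recurrence: B ← B·(1+r) − $350.00.
Month 1: interest $177.11; balance after payment $16,302.11.
Month 2: interest $175.25; balance after payment $16,127.35.
Closed form: n = −ln(1 − rB₀/P)/ln(1+r) = −ln(0.49398)/ln(1.01075) ≈ 65.957, so the balance reaches zero during payment 66.

66 payments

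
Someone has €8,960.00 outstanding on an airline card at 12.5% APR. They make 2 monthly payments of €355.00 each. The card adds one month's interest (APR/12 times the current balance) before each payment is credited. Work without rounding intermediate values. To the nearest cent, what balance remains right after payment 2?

Monthly rate r = 12.5%/12 = 1.04167% = 0.0104167.
Each month: B ← B·(1+r) − €355.00.
Month 1: interest €93.33; balance after payment €8,698.33.
Month 2: interest €90.61; balance after payment €8,433.94.

€8,433.94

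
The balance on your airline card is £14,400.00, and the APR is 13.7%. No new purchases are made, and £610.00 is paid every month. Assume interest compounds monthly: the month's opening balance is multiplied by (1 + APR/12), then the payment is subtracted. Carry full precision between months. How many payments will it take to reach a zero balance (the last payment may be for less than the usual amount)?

Monthly rate r = 13.7%/12 = 1.14167% = 0.0114167.
Recurrence: B ← B·(1+r) − £610.00.
Month 1: interest £164.40; balance after payment £13,954.40.
Month 2: interest £159.31; balance after payment £13,503.71.
Closed form: n = −ln(1 − rB₀/P)/ln(1+r) = −ln(0.73049)/ln(1.01142) ≈ 27.664, so the balance reaches zero during payment 28.

28 months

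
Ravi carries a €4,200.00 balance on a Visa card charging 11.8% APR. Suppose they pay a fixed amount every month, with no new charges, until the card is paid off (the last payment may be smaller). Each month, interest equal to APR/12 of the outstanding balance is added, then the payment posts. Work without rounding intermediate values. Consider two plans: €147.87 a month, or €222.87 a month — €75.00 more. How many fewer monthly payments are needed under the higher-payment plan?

Monthly rate r = 11.8%/12 = 0.983333% = 0.00983333.
At €147.87/mo: n = ⌈−ln(1 − rB₀/P)/ln(1+r)⌉ = 34 payments (last €69.94); total interest = total paid − €4,200.00 = €749.65.
At €222.87/mo: 21 payments (last €210.54); total interest €467.94.
Payments saved = 34 − 21 = 13.

13 fewer payments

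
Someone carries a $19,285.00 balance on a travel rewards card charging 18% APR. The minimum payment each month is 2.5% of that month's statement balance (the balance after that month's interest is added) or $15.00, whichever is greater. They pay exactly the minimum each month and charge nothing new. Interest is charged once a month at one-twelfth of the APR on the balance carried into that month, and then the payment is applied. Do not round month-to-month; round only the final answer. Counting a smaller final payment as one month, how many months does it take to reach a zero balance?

Monthly rate r = 18%/12 = 1.5% = 0.015.
While 2.5% of the post-interest balance exceeds $15.00, each month B ← (B·(1+r))·(1 − 0.025), i.e. B shrinks by the factor (1+r)·0.975 = 0.98962.
This holds for months 1–335. Entering month 336 the balance is $585.99; 2.5% of the post-interest balance is now below $15.00, so the flat $15.00 minimum applies from here.
From month 336 a fixed $15.00 at rate r clears $585.99 in 60 more payments. Total: 335 + 60 = 395 months.

395 months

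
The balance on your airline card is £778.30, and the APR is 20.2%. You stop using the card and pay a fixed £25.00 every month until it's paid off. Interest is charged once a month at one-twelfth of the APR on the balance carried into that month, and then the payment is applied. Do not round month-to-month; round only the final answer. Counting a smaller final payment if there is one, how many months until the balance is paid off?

45 months

Monthly rate r = 20.2%/12 = 1.68333% = 0.0168333.
Recurrence: B ← B·(1+r) − £25.00.
Month 1: interest £13.10; balance after payment £766.40.
Month 2: interest £12.90; balance after payment £754.30.
Closed form: n = −ln(1 − rB₀/P)/ln(1+r) = −ln(0.47594)/ln(1.01683) ≈ 44.476, so the balance reaches zero during payment 45.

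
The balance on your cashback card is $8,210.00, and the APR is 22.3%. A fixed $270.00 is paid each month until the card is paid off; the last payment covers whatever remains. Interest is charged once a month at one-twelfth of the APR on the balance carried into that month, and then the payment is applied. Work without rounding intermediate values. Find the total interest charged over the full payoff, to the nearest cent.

Monthly rate r = 22.3%/12 = 1.85833% = 0.0185833.
Payoff takes n = ⌈−ln(1 − rB₀/P)/ln(1+r)⌉ = ⌈45.217⌉ = 46 payments; the last is $59.04.
Total paid = 45·$270.00 + $59.04 = $12,209.04.
Total interest = total paid − principal = $12,209.04 − $8,210.00 = $3,999.04.

$3,999.04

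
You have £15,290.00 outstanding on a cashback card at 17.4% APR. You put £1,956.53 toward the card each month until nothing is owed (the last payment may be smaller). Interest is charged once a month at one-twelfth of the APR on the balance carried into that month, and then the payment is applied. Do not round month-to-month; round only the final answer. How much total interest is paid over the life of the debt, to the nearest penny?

Monthly rate r = 17.4%/12 = 1.45% = 0.0145.
Payoff takes n = ⌈−ln(1 − rB₀/P)/ln(1+r)⌉ = ⌈8.354⌉ = 9 payments; the last is £696.21.
Total paid = 8·£1,956.53 + £696.21 = £16,348.45.
Total interest = total paid − principal = £16,348.45 − £15,290.00 = £1,058.45.

£1,058.45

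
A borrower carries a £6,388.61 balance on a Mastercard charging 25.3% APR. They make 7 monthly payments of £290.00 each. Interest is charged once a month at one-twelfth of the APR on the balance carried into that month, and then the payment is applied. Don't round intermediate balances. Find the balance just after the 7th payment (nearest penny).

£5,230.23

Monthly rate r = 25.3%/12 = 2.10833% = 0.0210833.
Each month: B ← B·(1+r) − £290.00.
Month 1: interest £134.69; balance after payment £6,233.30.
Month 2: interest £131.42; balance after payment £6,074.72.
Month 3: interest £128.08; balance after payment £5,912.80.
Month 4: interest £124.66; balance after payment £5,747.46.
Month 5: interest £121.18; balance after payment £5,578.63.
Month 6: interest £117.62; balance after payment £5,406.25.
Month 7: interest £113.98; balance after payment £5,230.23.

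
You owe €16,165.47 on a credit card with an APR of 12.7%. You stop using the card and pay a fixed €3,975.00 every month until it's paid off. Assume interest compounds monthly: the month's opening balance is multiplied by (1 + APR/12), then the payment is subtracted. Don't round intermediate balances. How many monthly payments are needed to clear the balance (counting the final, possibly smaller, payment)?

Monthly rate r = 12.7%/12 = 1.05833% = 0.0105833.
Recurrence: B ← B·(1+r) − €3,975.00.
Month 1: interest €171.08; balance after payment €12,361.55.
Month 2: interest €130.83; balance after payment €8,517.38.
Month 3: interest €90.14; balance after payment €4,632.52.
Month 4: interest €49.03; balance after payment €706.55.
Month 5: interest €7.48; balance after payment €0.00.

5 payments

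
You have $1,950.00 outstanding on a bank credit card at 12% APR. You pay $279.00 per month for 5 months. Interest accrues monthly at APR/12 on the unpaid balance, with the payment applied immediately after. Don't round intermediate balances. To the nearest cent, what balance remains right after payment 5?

$626.29

Monthly rate r = 12%/12 = 1% = 0.01.
Each month: B ← B·(1+r) − $279.00.
Month 1: interest $19.50; balance after payment $1,690.50.
Month 2: interest $16.91; balance after payment $1,428.40.
Month 3: interest $14.28; balance after payment $1,163.69.
Month 4: interest $11.64; balance after payment $896.33.
Month 5: interest $8.96; balance after payment $626.29.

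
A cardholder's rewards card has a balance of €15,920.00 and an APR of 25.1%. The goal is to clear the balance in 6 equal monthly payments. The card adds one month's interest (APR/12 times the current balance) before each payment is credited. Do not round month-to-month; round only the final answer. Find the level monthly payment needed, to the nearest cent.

Monthly rate r = 25.1%/12 = 2.09167% = 0.0209167.
Level-payment amortization: P = B₀·r / (1 − (1+r)^(−n)) = 15920.00·0.0209167 / (1 − 1.02092^(−6)).
Denominator 1 − (1+r)^(−6) = 0.116801674.
P = 332.993 / 0.116801674 ≈ 2850.93.

€2,850.93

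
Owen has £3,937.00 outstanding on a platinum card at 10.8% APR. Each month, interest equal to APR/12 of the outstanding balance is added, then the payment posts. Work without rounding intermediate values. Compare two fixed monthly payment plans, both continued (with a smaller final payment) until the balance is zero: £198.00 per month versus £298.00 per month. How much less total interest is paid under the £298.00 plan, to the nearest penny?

£146.96

Monthly rate r = 10.8%/12 = 0.9% = 0.009.
At £198.00/mo: n = ⌈−ln(1 − rB₀/P)/ln(1+r)⌉ = 23 payments (last £1.39); total interest = total paid − £3,937.00 = £420.39.
At £298.00/mo: 15 payments (last £38.43); total interest £273.43.
Interest saved = £420.39 − £273.43 = £146.96.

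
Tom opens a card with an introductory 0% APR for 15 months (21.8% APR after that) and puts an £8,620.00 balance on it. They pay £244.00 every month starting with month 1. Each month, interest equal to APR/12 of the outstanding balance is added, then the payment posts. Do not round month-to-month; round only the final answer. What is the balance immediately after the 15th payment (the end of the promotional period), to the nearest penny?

Promo months 1–15 at r₀ = 0%/12 = 0; months 16+ at r₁ = 21.8%/12 = 0.0181667.
After month 15 (no interest yet): B = £8,620.00 − 15·£244.00 = £4,960.00.

£4,960.00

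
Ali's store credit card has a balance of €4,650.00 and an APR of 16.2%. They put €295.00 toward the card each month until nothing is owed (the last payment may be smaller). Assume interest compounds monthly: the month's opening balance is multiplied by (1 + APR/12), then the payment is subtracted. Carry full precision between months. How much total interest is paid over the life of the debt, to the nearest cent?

Monthly rate r = 16.2%/12 = 1.35% = 0.0135.
Payoff takes n = ⌈−ln(1 − rB₀/P)/ln(1+r)⌉ = ⌈17.843⌉ = 18 payments; the last is €248.94.
Total paid = 17·€295.00 + €248.94 = €5,263.94.
Total interest = total paid − principal = €5,263.94 − €4,650.00 = €613.94.

€613.94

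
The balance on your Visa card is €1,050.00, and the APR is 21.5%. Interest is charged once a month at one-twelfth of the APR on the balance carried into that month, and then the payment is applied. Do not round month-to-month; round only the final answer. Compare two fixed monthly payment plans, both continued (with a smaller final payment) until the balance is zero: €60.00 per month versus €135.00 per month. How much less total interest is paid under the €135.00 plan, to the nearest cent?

Monthly rate r = 21.5%/12 = 1.79167% = 0.0179167.
At €60.00/mo: n = ⌈−ln(1 − rB₀/P)/ln(1+r)⌉ = 22 payments (last €11.20); total interest = total paid − €1,050.00 = €221.20.
At €135.00/mo: 9 payments (last €61.15); total interest €91.15.
Interest saved = €221.20 − €91.15 = €130.05.

€130.05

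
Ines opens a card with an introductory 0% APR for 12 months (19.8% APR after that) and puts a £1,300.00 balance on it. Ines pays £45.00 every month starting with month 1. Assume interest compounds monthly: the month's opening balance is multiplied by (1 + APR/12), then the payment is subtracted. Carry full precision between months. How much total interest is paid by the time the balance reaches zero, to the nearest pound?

Promo months 1–12 at r₀ = 0%/12 = 0; months 13+ at r₁ = 19.8%/12 = 0.0165.
After month 12 (no interest yet): B = £1,300.00 − 12·£45.00 = £760.00.
Then at r₁ with £45.00/mo: n₂ = −ln(1 − r₁·B/P)/ln(1+r₁) ≈ 19.96 → 20 more payments.
Total paid = 31·£45.00 + £43.22 = £1,438.22; interest = £1,438.22 − £1,300.00 = £138.22.

£138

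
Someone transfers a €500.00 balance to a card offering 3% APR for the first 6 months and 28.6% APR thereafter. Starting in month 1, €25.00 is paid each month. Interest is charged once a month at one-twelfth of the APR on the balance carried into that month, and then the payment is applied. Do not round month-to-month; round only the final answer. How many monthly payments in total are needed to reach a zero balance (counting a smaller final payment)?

Promo months 1–6 at r₀ = 3%/12 = 0.0025; months 7+ at r₁ = 28.6%/12 = 0.0238333.
After month 6: iterate B ← B·(1+r₀) − €25.00 for 6 months → €356.61.
Then at r₁ with €25.00/mo: n₂ = −ln(1 − r₁·B/P)/ln(1+r₁) ≈ 17.64 → 18 more payments.

24 payments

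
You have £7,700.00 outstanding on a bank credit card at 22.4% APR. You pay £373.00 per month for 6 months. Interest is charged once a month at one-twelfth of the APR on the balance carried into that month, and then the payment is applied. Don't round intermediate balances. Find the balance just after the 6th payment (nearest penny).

Monthly rate r = 22.4%/12 = 1.86667% = 0.0186667.
Each month: B ← B·(1+r) − £373.00.
Month 1: interest £143.73; balance after payment £7,470.73.
Month 2: interest £139.45; balance after payment £7,237.19.
Month 3: interest £135.09; balance after payment £6,999.28.
Month 4: interest £130.65; balance after payment £6,756.93.
Month 5: interest £126.13; balance after payment £6,510.06.
Month 6: interest £121.52; balance after payment £6,258.59.

£6,258.59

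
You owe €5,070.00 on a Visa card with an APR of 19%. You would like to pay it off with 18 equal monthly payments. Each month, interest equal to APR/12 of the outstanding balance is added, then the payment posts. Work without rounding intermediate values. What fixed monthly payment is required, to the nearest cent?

€325.92

Monthly rate r = 19%/12 = 1.58333% = 0.0158333.
Level-payment amortization: P = B₀·r / (1 − (1+r)^(−n)) = 5070.00·0.0158333 / (1 − 1.01583^(−18)).
Denominator 1 − (1+r)^(−18) = 0.246304838.
P = 80.275 / 0.246304838 ≈ 325.92.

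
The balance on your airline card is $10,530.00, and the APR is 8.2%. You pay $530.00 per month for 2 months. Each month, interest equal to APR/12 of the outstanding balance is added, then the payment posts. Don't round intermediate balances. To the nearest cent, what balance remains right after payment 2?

$9,610.78

Monthly rate r = 8.2%/12 = 0.683333% = 0.00683333.
Each month: B ← B·(1+r) − $530.00.
Month 1: interest $71.95; balance after payment $10,071.95.
Month 2: interest $68.83; balance after payment $9,610.78.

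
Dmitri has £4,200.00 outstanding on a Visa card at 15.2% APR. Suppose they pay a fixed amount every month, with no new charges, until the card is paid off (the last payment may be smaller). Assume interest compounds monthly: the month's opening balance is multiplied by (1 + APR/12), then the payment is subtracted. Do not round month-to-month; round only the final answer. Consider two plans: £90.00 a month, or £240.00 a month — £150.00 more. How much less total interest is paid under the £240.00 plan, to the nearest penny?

£1,616.16

Monthly rate r = 15.2%/12 = 1.26667% = 0.0126667.
At £90.00/mo: n = ⌈−ln(1 − rB₀/P)/ln(1+r)⌉ = 72 payments (last £4.51); total interest = total paid − £4,200.00 = £2,194.51.
At £240.00/mo: 20 payments (last £218.35); total interest £578.35.
Interest saved = £2,194.51 − £578.35 = £1,616.16.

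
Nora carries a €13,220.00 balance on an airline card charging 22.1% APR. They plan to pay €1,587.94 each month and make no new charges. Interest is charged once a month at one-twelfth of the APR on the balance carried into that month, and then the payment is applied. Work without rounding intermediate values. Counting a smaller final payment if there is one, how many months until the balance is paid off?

Monthly rate r = 22.1%/12 = 1.84167% = 0.0184167.
Recurrence: B ← B·(1+r) − €1,587.94.
Month 1: interest €243.47; balance after payment €11,875.53.
Month 2: interest €218.71; balance after payment €10,506.30.
Closed form: n = −ln(1 − rB₀/P)/ln(1+r) = −ln(0.84668)/ln(1.01842) ≈ 9.120, so the balance reaches zero during payment 10.

10 payments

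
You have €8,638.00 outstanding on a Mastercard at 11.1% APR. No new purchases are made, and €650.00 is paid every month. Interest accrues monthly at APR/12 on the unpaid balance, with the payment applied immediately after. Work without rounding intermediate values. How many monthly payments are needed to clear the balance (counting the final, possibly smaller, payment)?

Monthly rate r = 11.1%/12 = 0.925% = 0.00925.
Recurrence: B ← B·(1+r) − €650.00.
Month 1: interest €79.90; balance after payment €8,067.90.
Month 2: interest €74.63; balance after payment €7,492.53.
Closed form: n = −ln(1 − rB₀/P)/ln(1+r) = −ln(0.87707)/ln(1.00925) ≈ 14.245, so the balance reaches zero during payment 15.

15 payments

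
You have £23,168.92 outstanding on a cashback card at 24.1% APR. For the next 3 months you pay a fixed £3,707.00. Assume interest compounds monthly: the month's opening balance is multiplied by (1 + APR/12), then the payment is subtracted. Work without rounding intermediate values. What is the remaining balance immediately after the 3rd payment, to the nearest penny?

£13,247.23

Monthly rate r = 24.1%/12 = 2.00833% = 0.0200833.
Each month: B ← B·(1+r) − £3,707.00.
Month 1: interest £465.31; balance after payment £19,927.23.
Month 2: interest £400.21; balance after payment £16,620.43.
Month 3: interest £333.79; balance after payment £13,247.23.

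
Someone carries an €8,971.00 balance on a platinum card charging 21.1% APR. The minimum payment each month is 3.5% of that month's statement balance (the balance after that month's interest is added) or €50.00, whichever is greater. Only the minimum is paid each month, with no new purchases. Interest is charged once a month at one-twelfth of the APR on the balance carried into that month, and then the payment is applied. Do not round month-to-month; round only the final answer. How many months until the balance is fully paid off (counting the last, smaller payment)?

Monthly rate r = 21.1%/12 = 1.75833% = 0.0175833.
While 3.5% of the post-interest balance exceeds €50.00, each month B ← (B·(1+r))·(1 − 0.035), i.e. B shrinks by the factor (1+r)·0.965 = 0.98197.
This holds for months 1–102. Entering month 103 the balance is €1,402.06; 3.5% of the post-interest balance is now below €50.00, so the flat €50.00 minimum applies from here.
From month 103 a fixed €50.00 at rate r clears €1,402.06 in 39 more payments. Total: 102 + 39 = 141 months.

141 months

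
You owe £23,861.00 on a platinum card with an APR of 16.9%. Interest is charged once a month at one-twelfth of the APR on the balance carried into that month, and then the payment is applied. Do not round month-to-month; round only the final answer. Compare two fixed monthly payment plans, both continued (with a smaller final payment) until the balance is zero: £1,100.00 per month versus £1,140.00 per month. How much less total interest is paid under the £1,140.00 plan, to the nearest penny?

Monthly rate r = 16.9%/12 = 1.40833% = 0.0140833.
At £1,100.00/mo: n = ⌈−ln(1 − rB₀/P)/ln(1+r)⌉ = 27 payments (last £74.50); total interest = total paid − £23,861.00 = £4,813.50.
At £1,140.00/mo: 25 payments (last £1,108.42); total interest £4,607.42.
Interest saved = £4,813.50 − £4,607.42 = £206.08.

£206.08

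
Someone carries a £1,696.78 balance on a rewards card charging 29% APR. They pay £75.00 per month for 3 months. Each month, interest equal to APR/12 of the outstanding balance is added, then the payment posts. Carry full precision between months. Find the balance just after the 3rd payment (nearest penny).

£1,592.31

Monthly rate r = 29%/12 = 2.41667% = 0.0241667.
Each month: B ← B·(1+r) − £75.00.
Month 1: interest £41.01; balance after payment £1,662.79.
Month 2: interest £40.18; balance after payment £1,627.97.
Month 3: interest £39.34; balance after payment £1,592.31.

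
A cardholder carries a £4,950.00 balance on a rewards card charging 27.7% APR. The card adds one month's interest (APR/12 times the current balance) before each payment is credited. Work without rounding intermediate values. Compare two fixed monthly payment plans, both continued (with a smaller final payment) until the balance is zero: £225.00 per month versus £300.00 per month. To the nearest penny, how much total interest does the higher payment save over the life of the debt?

£687.06

Monthly rate r = 27.7%/12 = 2.30833% = 0.0230833.
At £225.00/mo: n = ⌈−ln(1 − rB₀/P)/ln(1+r)⌉ = 32 payments (last £14.83); total interest = total paid − £4,950.00 = £2,039.83.
At £300.00/mo: 22 payments (last £2.77); total interest £1,352.77.
Interest saved = £2,039.83 − £1,352.77 = £687.06.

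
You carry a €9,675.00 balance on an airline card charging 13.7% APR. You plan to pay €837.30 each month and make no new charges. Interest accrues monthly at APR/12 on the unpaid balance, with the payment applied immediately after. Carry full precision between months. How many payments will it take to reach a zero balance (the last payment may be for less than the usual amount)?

Monthly rate r = 13.7%/12 = 1.14167% = 0.0114167.
Recurrence: B ← B·(1+r) − €837.30.
Month 1: interest €110.46; balance after payment €8,948.16.
Month 2: interest €102.16; balance after payment €8,213.01.
Closed form: n = −ln(1 − rB₀/P)/ln(1+r) = −ln(0.86808)/ln(1.01142) ≈ 12.462, so the balance reaches zero during payment 13.

13 payments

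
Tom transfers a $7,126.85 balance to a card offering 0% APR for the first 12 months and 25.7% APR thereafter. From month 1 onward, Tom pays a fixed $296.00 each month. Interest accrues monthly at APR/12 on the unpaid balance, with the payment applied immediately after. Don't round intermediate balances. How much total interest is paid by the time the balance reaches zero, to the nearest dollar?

$606

Promo months 1–12 at r₀ = 0%/12 = 0; months 13+ at r₁ = 25.7%/12 = 0.0214167.
After month 12 (no interest yet): B = $7,126.85 − 12·$296.00 = $3,574.85.
Then at r₁ with $296.00/mo: n₂ = −ln(1 − r₁·B/P)/ln(1+r₁) ≈ 14.12 → 15 more payments.
Total paid = 26·$296.00 + $36.93 = $7,732.93; interest = $7,732.93 − $7,126.85 = $606.08.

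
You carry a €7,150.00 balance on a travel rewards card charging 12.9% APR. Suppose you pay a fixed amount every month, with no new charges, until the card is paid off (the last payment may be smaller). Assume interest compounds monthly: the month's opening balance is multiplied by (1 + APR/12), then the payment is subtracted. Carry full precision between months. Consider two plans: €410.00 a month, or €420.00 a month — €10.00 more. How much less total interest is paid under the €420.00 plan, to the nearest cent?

Monthly rate r = 12.9%/12 = 1.075% = 0.01075.
At €410.00/mo: n = ⌈−ln(1 − rB₀/P)/ln(1+r)⌉ = 20 payments (last €170.85); total interest = total paid − €7,150.00 = €810.85.
At €420.00/mo: 19 payments (last €379.48); total interest €789.48.
Interest saved = €810.85 − €789.48 = €21.37.

€21.37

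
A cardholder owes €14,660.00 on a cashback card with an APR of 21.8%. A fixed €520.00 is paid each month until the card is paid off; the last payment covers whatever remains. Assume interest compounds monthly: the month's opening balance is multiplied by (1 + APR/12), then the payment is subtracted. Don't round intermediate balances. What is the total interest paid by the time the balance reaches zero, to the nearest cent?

€6,071.89

Monthly rate r = 21.8%/12 = 1.81667% = 0.0181667.
Payoff takes n = ⌈−ln(1 − rB₀/P)/ln(1+r)⌉ = ⌈39.868⌉ = 40 payments; the last is €451.89.
Total paid = 39·€520.00 + €451.89 = €20,731.89.
Total interest = total paid − principal = €20,731.89 − €14,660.00 = €6,071.89.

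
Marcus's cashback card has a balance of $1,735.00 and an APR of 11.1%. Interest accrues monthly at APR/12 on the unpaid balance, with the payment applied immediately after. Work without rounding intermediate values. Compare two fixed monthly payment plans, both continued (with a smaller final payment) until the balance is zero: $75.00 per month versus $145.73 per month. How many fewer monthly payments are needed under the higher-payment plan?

14 fewer payments

Monthly rate r = 11.1%/12 = 0.925% = 0.00925.
At $75.00/mo: n = ⌈−ln(1 − rB₀/P)/ln(1+r)⌉ = 27 payments (last $11.31); total interest = total paid − $1,735.00 = $226.31.
At $145.73/mo: 13 payments (last $98.06); total interest $111.82.
Payments saved = 27 − 13 = 14.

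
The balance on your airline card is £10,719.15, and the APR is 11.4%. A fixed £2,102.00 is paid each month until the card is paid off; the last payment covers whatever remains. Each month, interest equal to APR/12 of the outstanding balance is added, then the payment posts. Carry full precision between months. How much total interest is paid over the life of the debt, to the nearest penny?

£322.33

Monthly rate r = 11.4%/12 = 0.95% = 0.0095.
Payoff takes n = ⌈−ln(1 − rB₀/P)/ln(1+r)⌉ = ⌈5.252⌉ = 6 payments; the last is £531.48.
Total paid = 5·£2,102.00 + £531.48 = £11,041.48.
Total interest = total paid − principal = £11,041.48 − £10,719.15 = £322.33.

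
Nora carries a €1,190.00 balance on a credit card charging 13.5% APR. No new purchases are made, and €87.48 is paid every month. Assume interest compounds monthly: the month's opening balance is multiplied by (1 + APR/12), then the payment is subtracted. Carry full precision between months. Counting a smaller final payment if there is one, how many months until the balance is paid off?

15 months

Monthly rate r = 13.5%/12 = 1.125% = 0.01125.
Recurrence: B ← B·(1+r) − €87.48.
Month 1: interest €13.39; balance after payment €1,115.91.
Month 2: interest €12.55; balance after payment €1,040.98.
Closed form: n = −ln(1 − rB₀/P)/ln(1+r) = −ln(0.84697)/ln(1.01125) ≈ 14.847, so the balance reaches zero during payment 15.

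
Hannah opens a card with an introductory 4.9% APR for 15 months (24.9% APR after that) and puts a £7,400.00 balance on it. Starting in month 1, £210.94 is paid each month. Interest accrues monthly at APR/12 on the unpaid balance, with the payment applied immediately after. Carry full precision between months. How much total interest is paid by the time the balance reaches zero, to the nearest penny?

£1,970.69

Promo months 1–15 at r₀ = 4.9%/12 = 0.00408333; months 16+ at r₁ = 24.9%/12 = 0.02075.
After month 15: iterate B ← B·(1+r₀) − £210.94 for 15 months → £4,610.28.
Then at r₁ with £210.94/mo: n₂ = −ln(1 − r₁·B/P)/ln(1+r₁) ≈ 29.42 → 30 more payments.
Total paid = 44·£210.94 + £89.33 = £9,370.69; interest = £9,370.69 − £7,400.00 = £1,970.69.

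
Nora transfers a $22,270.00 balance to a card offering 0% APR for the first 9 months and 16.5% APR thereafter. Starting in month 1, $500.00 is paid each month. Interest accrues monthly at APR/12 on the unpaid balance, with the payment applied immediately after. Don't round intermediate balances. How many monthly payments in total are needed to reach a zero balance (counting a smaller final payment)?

Promo months 1–9 at r₀ = 0%/12 = 0; months 10+ at r₁ = 16.5%/12 = 0.01375.
After month 9 (no interest yet): B = $22,270.00 − 9·$500.00 = $17,770.00.
Then at r₁ with $500.00/mo: n₂ = −ln(1 − r₁·B/P)/ln(1+r₁) ≈ 49.12 → 50 more payments.

59 payments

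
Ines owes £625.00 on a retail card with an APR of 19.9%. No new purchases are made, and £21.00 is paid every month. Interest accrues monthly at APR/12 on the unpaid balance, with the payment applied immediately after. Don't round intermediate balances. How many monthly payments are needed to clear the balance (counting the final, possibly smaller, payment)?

42 payments

Monthly rate r = 19.9%/12 = 1.65833% = 0.0165833.
Recurrence: B ← B·(1+r) − £21.00.
Month 1: interest £10.36; balance after payment £614.36.
Month 2: interest £10.19; balance after payment £603.55.
Closed form: n = −ln(1 − rB₀/P)/ln(1+r) = −ln(0.50645)/ln(1.01658) ≈ 41.364, so the balance reaches zero during payment 42.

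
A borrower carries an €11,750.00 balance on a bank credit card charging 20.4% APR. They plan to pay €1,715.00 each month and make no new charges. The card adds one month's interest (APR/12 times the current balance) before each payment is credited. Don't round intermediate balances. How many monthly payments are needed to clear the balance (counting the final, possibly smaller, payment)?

8 months

Monthly rate r = 20.4%/12 = 1.7% = 0.017.
Recurrence: B ← B·(1+r) − €1,715.00.
Month 1: interest €199.75; balance after payment €10,234.75.
Month 2: interest €173.99; balance after payment €8,693.74.
Closed form: n = −ln(1 − rB₀/P)/ln(1+r) = −ln(0.88353)/ln(1.017) ≈ 7.346, so the balance reaches zero during payment 8.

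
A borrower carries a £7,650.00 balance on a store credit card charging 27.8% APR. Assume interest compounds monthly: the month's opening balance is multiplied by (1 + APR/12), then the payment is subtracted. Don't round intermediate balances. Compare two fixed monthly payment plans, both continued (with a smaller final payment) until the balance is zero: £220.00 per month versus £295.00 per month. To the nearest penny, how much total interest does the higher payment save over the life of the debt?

Monthly rate r = 27.8%/12 = 2.31667% = 0.0231667.
At £220.00/mo: n = ⌈−ln(1 − rB₀/P)/ln(1+r)⌉ = 72 payments (last £112.10); total interest = total paid − £7,650.00 = £8,082.10.
At £295.00/mo: 41 payments (last £27.38); total interest £4,177.38.
Interest saved = £8,082.10 − £4,177.38 = £3,904.72.

£3,904.72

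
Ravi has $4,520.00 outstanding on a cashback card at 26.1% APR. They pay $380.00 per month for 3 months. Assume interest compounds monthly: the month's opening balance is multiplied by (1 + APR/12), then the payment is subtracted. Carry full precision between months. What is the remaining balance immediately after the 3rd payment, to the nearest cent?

Monthly rate r = 26.1%/12 = 2.175% = 0.02175.
Each month: B ← B·(1+r) − $380.00.
Month 1: interest $98.31; balance after payment $4,238.31.
Month 2: interest $92.18; balance after payment $3,950.49.
Month 3: interest $85.92; balance after payment $3,656.42.

$3,656.42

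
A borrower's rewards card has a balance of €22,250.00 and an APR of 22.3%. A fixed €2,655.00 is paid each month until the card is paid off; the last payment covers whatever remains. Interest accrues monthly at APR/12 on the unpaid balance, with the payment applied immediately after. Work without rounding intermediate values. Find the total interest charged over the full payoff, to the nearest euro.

Monthly rate r = 22.3%/12 = 1.85833% = 0.0185833.
Payoff takes n = ⌈−ln(1 − rB₀/P)/ln(1+r)⌉ = ⌈9.194⌉ = 10 payments; the last is €519.34.
Total paid = 9·€2,655.00 + €519.34 = €24,414.34.
Total interest = total paid − principal = €24,414.34 − €22,250.00 = €2,164.34.

€2,164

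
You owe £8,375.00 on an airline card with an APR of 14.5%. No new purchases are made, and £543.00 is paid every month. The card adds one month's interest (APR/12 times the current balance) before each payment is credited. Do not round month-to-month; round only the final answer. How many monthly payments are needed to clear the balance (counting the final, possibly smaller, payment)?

18 payments

Monthly rate r = 14.5%/12 = 1.20833% = 0.0120833.
Recurrence: B ← B·(1+r) − £543.00.
Month 1: interest £101.20; balance after payment £7,933.20.
Month 2: interest £95.86; balance after payment £7,486.06.
Closed form: n = −ln(1 − rB₀/P)/ln(1+r) = −ln(0.81363)/ln(1.01208) ≈ 17.172, so the balance reaches zero during payment 18.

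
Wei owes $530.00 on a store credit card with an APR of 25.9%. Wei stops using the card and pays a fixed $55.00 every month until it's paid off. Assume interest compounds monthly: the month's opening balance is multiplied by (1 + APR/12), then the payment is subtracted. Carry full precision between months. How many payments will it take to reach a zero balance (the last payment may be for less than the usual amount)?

Monthly rate r = 25.9%/12 = 2.15833% = 0.0215833.
Recurrence: B ← B·(1+r) − $55.00.
Month 1: interest $11.44; balance after payment $486.44.
Month 2: interest $10.50; balance after payment $441.94.
Closed form: n = −ln(1 − rB₀/P)/ln(1+r) = −ln(0.79202)/ln(1.02158) ≈ 10.920, so the balance reaches zero during payment 11.

11 months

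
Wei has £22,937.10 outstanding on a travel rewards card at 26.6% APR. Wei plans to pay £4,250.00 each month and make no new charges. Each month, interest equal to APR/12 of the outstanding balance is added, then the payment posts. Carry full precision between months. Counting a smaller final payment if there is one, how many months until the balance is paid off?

6 payments

Monthly rate r = 26.6%/12 = 2.21667% = 0.0221667.
Recurrence: B ← B·(1+r) − £4,250.00.
Month 1: interest £508.44; balance after payment £19,195.54.
Month 2: interest £425.50; balance after payment £15,371.04.
Month 3: interest £340.72; balance after payment £11,461.76.
Month 4: interest £254.07; balance after payment £7,465.83.
Month 5: interest £165.49; balance after payment £3,381.33.
Month 6: interest £74.95; balance after payment £0.00.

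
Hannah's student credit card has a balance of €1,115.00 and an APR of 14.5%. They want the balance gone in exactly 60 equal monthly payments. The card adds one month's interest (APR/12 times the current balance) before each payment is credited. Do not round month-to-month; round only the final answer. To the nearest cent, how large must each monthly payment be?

Monthly rate r = 14.5%/12 = 1.20833% = 0.0120833.
Level-payment amortization: P = B₀·r / (1 − (1+r)^(−n)) = 1115.00·0.0120833 / (1 − 1.01208^(−60)).
Denominator 1 − (1+r)^(−60) = 0.513566346.
P = 13.4729 / 0.513566346 ≈ 26.23.

€26.23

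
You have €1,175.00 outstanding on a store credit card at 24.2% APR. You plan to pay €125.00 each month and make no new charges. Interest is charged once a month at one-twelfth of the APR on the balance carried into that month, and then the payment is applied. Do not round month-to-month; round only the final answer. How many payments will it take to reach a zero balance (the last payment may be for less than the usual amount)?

Monthly rate r = 24.2%/12 = 2.01667% = 0.0201667.
Recurrence: B ← B·(1+r) − €125.00.
Month 1: interest €23.70; balance after payment €1,073.70.
Month 2: interest €21.65; balance after payment €970.35.
Closed form: n = −ln(1 − rB₀/P)/ln(1+r) = −ln(0.81043)/ln(1.02017) ≈ 10.527, so the balance reaches zero during payment 11.

11 payments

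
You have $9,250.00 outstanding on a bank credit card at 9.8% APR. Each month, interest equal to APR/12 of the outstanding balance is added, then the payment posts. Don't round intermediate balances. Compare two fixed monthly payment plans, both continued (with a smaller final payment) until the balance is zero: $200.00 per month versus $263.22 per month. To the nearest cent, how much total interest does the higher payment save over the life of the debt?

Monthly rate r = 9.8%/12 = 0.816667% = 0.00816667.
At $200.00/mo: n = ⌈−ln(1 − rB₀/P)/ln(1+r)⌉ = 59 payments (last $64.19); total interest = total paid − $9,250.00 = $2,414.19.
At $263.22/mo: 42 payments (last $155.18); total interest $1,697.20.
Interest saved = $2,414.19 − $1,697.20 = $716.99.

$716.99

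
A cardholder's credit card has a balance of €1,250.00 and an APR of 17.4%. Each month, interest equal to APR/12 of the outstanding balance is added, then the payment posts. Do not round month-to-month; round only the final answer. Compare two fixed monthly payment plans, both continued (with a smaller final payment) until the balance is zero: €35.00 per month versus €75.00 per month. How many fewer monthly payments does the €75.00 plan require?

Monthly rate r = 17.4%/12 = 1.45% = 0.0145.
At €35.00/mo: n = ⌈−ln(1 − rB₀/P)/ln(1+r)⌉ = 51 payments (last €23.69); total interest = total paid − €1,250.00 = €523.69.
At €75.00/mo: 20 payments (last €16.30); total interest €191.30.
Payments saved = 51 − 20 = 31.

31 fewer payments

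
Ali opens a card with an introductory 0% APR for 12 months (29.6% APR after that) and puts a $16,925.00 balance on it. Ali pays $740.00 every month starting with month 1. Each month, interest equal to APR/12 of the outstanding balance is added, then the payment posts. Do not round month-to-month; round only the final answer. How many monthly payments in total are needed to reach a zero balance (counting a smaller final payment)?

25 months

Promo months 1–12 at r₀ = 0%/12 = 0; months 13+ at r₁ = 29.6%/12 = 0.0246667.
After month 12 (no interest yet): B = $16,925.00 − 12·$740.00 = $8,045.00.
Then at r₁ with $740.00/mo: n₂ = −ln(1 − r₁·B/P)/ln(1+r₁) ≈ 12.81 → 13 more payments.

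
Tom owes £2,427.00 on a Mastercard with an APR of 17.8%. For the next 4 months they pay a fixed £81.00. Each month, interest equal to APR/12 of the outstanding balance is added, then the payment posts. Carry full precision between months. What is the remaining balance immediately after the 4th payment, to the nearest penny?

£2,242.96

Monthly rate r = 17.8%/12 = 1.48333% = 0.0148333.
Each month: B ← B·(1+r) − £81.00.
Month 1: interest £36.00; balance after payment £2,382.00.
Month 2: interest £35.33; balance after payment £2,336.33.
Month 3: interest £34.66; balance after payment £2,289.99.
Month 4: interest £33.97; balance after payment £2,242.96.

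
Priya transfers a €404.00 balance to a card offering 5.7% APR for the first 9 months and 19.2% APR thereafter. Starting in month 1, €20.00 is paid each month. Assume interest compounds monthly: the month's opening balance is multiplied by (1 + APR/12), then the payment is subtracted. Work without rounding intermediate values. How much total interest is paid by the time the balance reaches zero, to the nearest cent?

Promo months 1–9 at r₀ = 5.7%/12 = 0.00475; months 10+ at r₁ = 19.2%/12 = 0.016.
After month 9: iterate B ← B·(1+r₀) − €20.00 for 9 months → €238.14.
Then at r₁ with €20.00/mo: n₂ = −ln(1 − r₁·B/P)/ln(1+r₁) ≈ 13.32 → 14 more payments.
Total paid = 22·€20.00 + €6.34 = €446.34; interest = €446.34 − €404.00 = €42.34.

€42.34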